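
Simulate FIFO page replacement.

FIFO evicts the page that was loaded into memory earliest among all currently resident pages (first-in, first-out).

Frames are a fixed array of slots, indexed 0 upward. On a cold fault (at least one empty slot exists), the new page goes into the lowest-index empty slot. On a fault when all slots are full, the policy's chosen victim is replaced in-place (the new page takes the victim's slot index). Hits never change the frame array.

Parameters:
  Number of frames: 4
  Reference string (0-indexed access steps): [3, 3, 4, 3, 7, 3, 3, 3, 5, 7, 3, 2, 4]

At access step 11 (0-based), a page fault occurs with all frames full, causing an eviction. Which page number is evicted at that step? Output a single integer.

Step 0: ref 3 -> FAULT, frames=[3,-,-,-]
Step 1: ref 3 -> HIT, frames=[3,-,-,-]
Step 2: ref 4 -> FAULT, frames=[3,4,-,-]
Step 3: ref 3 -> HIT, frames=[3,4,-,-]
Step 4: ref 7 -> FAULT, frames=[3,4,7,-]
Step 5: ref 3 -> HIT, frames=[3,4,7,-]
Step 6: ref 3 -> HIT, frames=[3,4,7,-]
Step 7: ref 3 -> HIT, frames=[3,4,7,-]
Step 8: ref 5 -> FAULT, frames=[3,4,7,5]
Step 9: ref 7 -> HIT, frames=[3,4,7,5]
Step 10: ref 3 -> HIT, frames=[3,4,7,5]
Step 11: ref 2 -> FAULT, evict 3, frames=[2,4,7,5]
At step 11: evicted page 3

Answer: 3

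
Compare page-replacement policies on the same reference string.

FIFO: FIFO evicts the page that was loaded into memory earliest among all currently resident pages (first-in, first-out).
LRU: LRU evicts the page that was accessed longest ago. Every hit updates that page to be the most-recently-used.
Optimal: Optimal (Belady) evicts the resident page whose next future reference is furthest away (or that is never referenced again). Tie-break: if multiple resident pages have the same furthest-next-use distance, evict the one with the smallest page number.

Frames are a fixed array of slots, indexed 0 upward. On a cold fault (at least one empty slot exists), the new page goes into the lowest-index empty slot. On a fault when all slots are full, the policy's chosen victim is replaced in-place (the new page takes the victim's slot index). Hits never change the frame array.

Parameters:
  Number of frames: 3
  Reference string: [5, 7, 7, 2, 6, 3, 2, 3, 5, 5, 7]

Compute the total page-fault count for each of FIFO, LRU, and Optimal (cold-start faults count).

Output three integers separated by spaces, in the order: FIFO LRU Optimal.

Answer: 7 7 6

Derivation:
--- FIFO ---
  step 0: ref 5 -> FAULT, frames=[5,-,-] (faults so far: 1)
  step 1: ref 7 -> FAULT, frames=[5,7,-] (faults so far: 2)
  step 2: ref 7 -> HIT, frames=[5,7,-] (faults so far: 2)
  step 3: ref 2 -> FAULT, frames=[5,7,2] (faults so far: 3)
  step 4: ref 6 -> FAULT, evict 5, frames=[6,7,2] (faults so far: 4)
  step 5: ref 3 -> FAULT, evict 7, frames=[6,3,2] (faults so far: 5)
  step 6: ref 2 -> HIT, frames=[6,3,2] (faults so far: 5)
  step 7: ref 3 -> HIT, frames=[6,3,2] (faults so far: 5)
  step 8: ref 5 -> FAULT, evict 2, frames=[6,3,5] (faults so far: 6)
  step 9: ref 5 -> HIT, frames=[6,3,5] (faults so far: 6)
  step 10: ref 7 -> FAULT, evict 6, frames=[7,3,5] (faults so far: 7)
  FIFO total faults: 7
--- LRU ---
  step 0: ref 5 -> FAULT, frames=[5,-,-] (faults so far: 1)
  step 1: ref 7 -> FAULT, frames=[5,7,-] (faults so far: 2)
  step 2: ref 7 -> HIT, frames=[5,7,-] (faults so far: 2)
  step 3: ref 2 -> FAULT, frames=[5,7,2] (faults so far: 3)
  step 4: ref 6 -> FAULT, evict 5, frames=[6,7,2] (faults so far: 4)
  step 5: ref 3 -> FAULT, evict 7, frames=[6,3,2] (faults so far: 5)
  step 6: ref 2 -> HIT, frames=[6,3,2] (faults so far: 5)
  step 7: ref 3 -> HIT, frames=[6,3,2] (faults so far: 5)
  step 8: ref 5 -> FAULT, evict 6, frames=[5,3,2] (faults so far: 6)
  step 9: ref 5 -> HIT, frames=[5,3,2] (faults so far: 6)
  step 10: ref 7 -> FAULT, evict 2, frames=[5,3,7] (faults so far: 7)
  LRU total faults: 7
--- Optimal ---
  step 0: ref 5 -> FAULT, frames=[5,-,-] (faults so far: 1)
  step 1: ref 7 -> FAULT, frames=[5,7,-] (faults so far: 2)
  step 2: ref 7 -> HIT, frames=[5,7,-] (faults so far: 2)
  step 3: ref 2 -> FAULT, frames=[5,7,2] (faults so far: 3)
  step 4: ref 6 -> FAULT, evict 7, frames=[5,6,2] (faults so far: 4)
  step 5: ref 3 -> FAULT, evict 6, frames=[5,3,2] (faults so far: 5)
  step 6: ref 2 -> HIT, frames=[5,3,2] (faults so far: 5)
  step 7: ref 3 -> HIT, frames=[5,3,2] (faults so far: 5)
  step 8: ref 5 -> HIT, frames=[5,3,2] (faults so far: 5)
  step 9: ref 5 -> HIT, frames=[5,3,2] (faults so far: 5)
  step 10: ref 7 -> FAULT, evict 2, frames=[5,3,7] (faults so far: 6)
  Optimal total faults: 6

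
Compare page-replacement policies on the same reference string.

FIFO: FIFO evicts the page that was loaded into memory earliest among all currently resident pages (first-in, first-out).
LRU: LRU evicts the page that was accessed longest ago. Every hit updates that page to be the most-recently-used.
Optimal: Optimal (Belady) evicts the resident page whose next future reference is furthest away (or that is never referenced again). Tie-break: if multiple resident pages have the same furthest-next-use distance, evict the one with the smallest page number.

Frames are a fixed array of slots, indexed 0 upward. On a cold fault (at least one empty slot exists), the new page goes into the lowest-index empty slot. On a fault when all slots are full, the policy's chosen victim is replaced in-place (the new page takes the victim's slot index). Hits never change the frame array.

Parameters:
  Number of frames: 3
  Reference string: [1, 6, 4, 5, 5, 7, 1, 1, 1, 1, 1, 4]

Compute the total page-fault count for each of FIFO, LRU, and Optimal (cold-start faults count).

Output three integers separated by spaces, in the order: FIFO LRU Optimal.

Answer: 7 7 5

Derivation:
--- FIFO ---
  step 0: ref 1 -> FAULT, frames=[1,-,-] (faults so far: 1)
  step 1: ref 6 -> FAULT, frames=[1,6,-] (faults so far: 2)
  step 2: ref 4 -> FAULT, frames=[1,6,4] (faults so far: 3)
  step 3: ref 5 -> FAULT, evict 1, frames=[5,6,4] (faults so far: 4)
  step 4: ref 5 -> HIT, frames=[5,6,4] (faults so far: 4)
  step 5: ref 7 -> FAULT, evict 6, frames=[5,7,4] (faults so far: 5)
  step 6: ref 1 -> FAULT, evict 4, frames=[5,7,1] (faults so far: 6)
  step 7: ref 1 -> HIT, frames=[5,7,1] (faults so far: 6)
  step 8: ref 1 -> HIT, frames=[5,7,1] (faults so far: 6)
  step 9: ref 1 -> HIT, frames=[5,7,1] (faults so far: 6)
  step 10: ref 1 -> HIT, frames=[5,7,1] (faults so far: 6)
  step 11: ref 4 -> FAULT, evict 5, frames=[4,7,1] (faults so far: 7)
  FIFO total faults: 7
--- LRU ---
  step 0: ref 1 -> FAULT, frames=[1,-,-] (faults so far: 1)
  step 1: ref 6 -> FAULT, frames=[1,6,-] (faults so far: 2)
  step 2: ref 4 -> FAULT, frames=[1,6,4] (faults so far: 3)
  step 3: ref 5 -> FAULT, evict 1, frames=[5,6,4] (faults so far: 4)
  step 4: ref 5 -> HIT, frames=[5,6,4] (faults so far: 4)
  step 5: ref 7 -> FAULT, evict 6, frames=[5,7,4] (faults so far: 5)
  step 6: ref 1 -> FAULT, evict 4, frames=[5,7,1] (faults so far: 6)
  step 7: ref 1 -> HIT, frames=[5,7,1] (faults so far: 6)
  step 8: ref 1 -> HIT, frames=[5,7,1] (faults so far: 6)
  step 9: ref 1 -> HIT, frames=[5,7,1] (faults so far: 6)
  step 10: ref 1 -> HIT, frames=[5,7,1] (faults so far: 6)
  step 11: ref 4 -> FAULT, evict 5, frames=[4,7,1] (faults so far: 7)
  LRU total faults: 7
--- Optimal ---
  step 0: ref 1 -> FAULT, frames=[1,-,-] (faults so far: 1)
  step 1: ref 6 -> FAULT, frames=[1,6,-] (faults so far: 2)
  step 2: ref 4 -> FAULT, frames=[1,6,4] (faults so far: 3)
  step 3: ref 5 -> FAULT, evict 6, frames=[1,5,4] (faults so far: 4)
  step 4: ref 5 -> HIT, frames=[1,5,4] (faults so far: 4)
  step 5: ref 7 -> FAULT, evict 5, frames=[1,7,4] (faults so far: 5)
  step 6: ref 1 -> HIT, frames=[1,7,4] (faults so far: 5)
  step 7: ref 1 -> HIT, frames=[1,7,4] (faults so far: 5)
  step 8: ref 1 -> HIT, frames=[1,7,4] (faults so far: 5)
  step 9: ref 1 -> HIT, frames=[1,7,4] (faults so far: 5)
  step 10: ref 1 -> HIT, frames=[1,7,4] (faults so far: 5)
  step 11: ref 4 -> HIT, frames=[1,7,4] (faults so far: 5)
  Optimal total faults: 5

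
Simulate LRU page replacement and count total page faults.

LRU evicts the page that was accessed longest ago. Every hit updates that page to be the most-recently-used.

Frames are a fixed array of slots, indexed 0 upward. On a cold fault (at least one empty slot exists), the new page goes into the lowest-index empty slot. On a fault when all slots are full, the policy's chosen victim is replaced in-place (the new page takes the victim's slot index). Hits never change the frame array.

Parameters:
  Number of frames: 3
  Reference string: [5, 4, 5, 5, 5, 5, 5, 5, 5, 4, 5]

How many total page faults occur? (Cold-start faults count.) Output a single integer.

Answer: 2

Derivation:
Step 0: ref 5 → FAULT, frames=[5,-,-]
Step 1: ref 4 → FAULT, frames=[5,4,-]
Step 2: ref 5 → HIT, frames=[5,4,-]
Step 3: ref 5 → HIT, frames=[5,4,-]
Step 4: ref 5 → HIT, frames=[5,4,-]
Step 5: ref 5 → HIT, frames=[5,4,-]
Step 6: ref 5 → HIT, frames=[5,4,-]
Step 7: ref 5 → HIT, frames=[5,4,-]
Step 8: ref 5 → HIT, frames=[5,4,-]
Step 9: ref 4 → HIT, frames=[5,4,-]
Step 10: ref 5 → HIT, frames=[5,4,-]
Total faults: 2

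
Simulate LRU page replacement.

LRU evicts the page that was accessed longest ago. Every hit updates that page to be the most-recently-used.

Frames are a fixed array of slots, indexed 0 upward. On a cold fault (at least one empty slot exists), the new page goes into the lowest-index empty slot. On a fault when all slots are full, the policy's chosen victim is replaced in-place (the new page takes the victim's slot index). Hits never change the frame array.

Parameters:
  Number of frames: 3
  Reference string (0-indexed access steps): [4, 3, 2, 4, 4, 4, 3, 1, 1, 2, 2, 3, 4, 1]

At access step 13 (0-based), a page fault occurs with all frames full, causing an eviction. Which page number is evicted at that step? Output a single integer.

Step 0: ref 4 -> FAULT, frames=[4,-,-]
Step 1: ref 3 -> FAULT, frames=[4,3,-]
Step 2: ref 2 -> FAULT, frames=[4,3,2]
Step 3: ref 4 -> HIT, frames=[4,3,2]
Step 4: ref 4 -> HIT, frames=[4,3,2]
Step 5: ref 4 -> HIT, frames=[4,3,2]
Step 6: ref 3 -> HIT, frames=[4,3,2]
Step 7: ref 1 -> FAULT, evict 2, frames=[4,3,1]
Step 8: ref 1 -> HIT, frames=[4,3,1]
Step 9: ref 2 -> FAULT, evict 4, frames=[2,3,1]
Step 10: ref 2 -> HIT, frames=[2,3,1]
Step 11: ref 3 -> HIT, frames=[2,3,1]
Step 12: ref 4 -> FAULT, evict 1, frames=[2,3,4]
Step 13: ref 1 -> FAULT, evict 2, frames=[1,3,4]
At step 13: evicted page 2

Answer: 2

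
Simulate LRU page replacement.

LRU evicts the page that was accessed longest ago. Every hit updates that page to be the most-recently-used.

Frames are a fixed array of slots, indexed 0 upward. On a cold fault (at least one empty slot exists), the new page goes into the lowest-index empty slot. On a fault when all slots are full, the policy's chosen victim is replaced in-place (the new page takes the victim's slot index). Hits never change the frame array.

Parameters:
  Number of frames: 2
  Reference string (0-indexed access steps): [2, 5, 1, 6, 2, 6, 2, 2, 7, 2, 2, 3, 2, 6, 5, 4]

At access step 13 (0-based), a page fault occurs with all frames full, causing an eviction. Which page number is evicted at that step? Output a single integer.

Answer: 3

Derivation:
Step 0: ref 2 -> FAULT, frames=[2,-]
Step 1: ref 5 -> FAULT, frames=[2,5]
Step 2: ref 1 -> FAULT, evict 2, frames=[1,5]
Step 3: ref 6 -> FAULT, evict 5, frames=[1,6]
Step 4: ref 2 -> FAULT, evict 1, frames=[2,6]
Step 5: ref 6 -> HIT, frames=[2,6]
Step 6: ref 2 -> HIT, frames=[2,6]
Step 7: ref 2 -> HIT, frames=[2,6]
Step 8: ref 7 -> FAULT, evict 6, frames=[2,7]
Step 9: ref 2 -> HIT, frames=[2,7]
Step 10: ref 2 -> HIT, frames=[2,7]
Step 11: ref 3 -> FAULT, evict 7, frames=[2,3]
Step 12: ref 2 -> HIT, frames=[2,3]
Step 13: ref 6 -> FAULT, evict 3, frames=[2,6]
At step 13: evicted page 3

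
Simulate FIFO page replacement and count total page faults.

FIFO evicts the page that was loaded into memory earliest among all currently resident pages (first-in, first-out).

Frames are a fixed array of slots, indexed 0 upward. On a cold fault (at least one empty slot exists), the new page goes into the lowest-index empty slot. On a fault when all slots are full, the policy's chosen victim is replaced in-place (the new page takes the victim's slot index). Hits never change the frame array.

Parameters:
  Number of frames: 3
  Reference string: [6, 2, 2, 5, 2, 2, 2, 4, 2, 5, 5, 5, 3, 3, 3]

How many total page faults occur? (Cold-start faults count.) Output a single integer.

Step 0: ref 6 → FAULT, frames=[6,-,-]
Step 1: ref 2 → FAULT, frames=[6,2,-]
Step 2: ref 2 → HIT, frames=[6,2,-]
Step 3: ref 5 → FAULT, frames=[6,2,5]
Step 4: ref 2 → HIT, frames=[6,2,5]
Step 5: ref 2 → HIT, frames=[6,2,5]
Step 6: ref 2 → HIT, frames=[6,2,5]
Step 7: ref 4 → FAULT (evict 6), frames=[4,2,5]
Step 8: ref 2 → HIT, frames=[4,2,5]
Step 9: ref 5 → HIT, frames=[4,2,5]
Step 10: ref 5 → HIT, frames=[4,2,5]
Step 11: ref 5 → HIT, frames=[4,2,5]
Step 12: ref 3 → FAULT (evict 2), frames=[4,3,5]
Step 13: ref 3 → HIT, frames=[4,3,5]
Step 14: ref 3 → HIT, frames=[4,3,5]
Total faults: 5

Answer: 5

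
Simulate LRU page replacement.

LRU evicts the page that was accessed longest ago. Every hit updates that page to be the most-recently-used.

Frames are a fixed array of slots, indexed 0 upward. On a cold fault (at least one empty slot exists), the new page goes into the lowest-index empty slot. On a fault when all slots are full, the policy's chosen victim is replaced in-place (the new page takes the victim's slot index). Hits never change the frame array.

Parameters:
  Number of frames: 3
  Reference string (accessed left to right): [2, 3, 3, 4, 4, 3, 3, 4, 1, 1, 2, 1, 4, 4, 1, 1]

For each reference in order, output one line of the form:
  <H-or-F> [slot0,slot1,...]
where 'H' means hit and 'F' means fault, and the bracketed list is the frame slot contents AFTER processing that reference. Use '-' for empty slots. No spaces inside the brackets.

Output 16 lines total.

F [2,-,-]
F [2,3,-]
H [2,3,-]
F [2,3,4]
H [2,3,4]
H [2,3,4]
H [2,3,4]
H [2,3,4]
F [1,3,4]
H [1,3,4]
F [1,2,4]
H [1,2,4]
H [1,2,4]
H [1,2,4]
H [1,2,4]
H [1,2,4]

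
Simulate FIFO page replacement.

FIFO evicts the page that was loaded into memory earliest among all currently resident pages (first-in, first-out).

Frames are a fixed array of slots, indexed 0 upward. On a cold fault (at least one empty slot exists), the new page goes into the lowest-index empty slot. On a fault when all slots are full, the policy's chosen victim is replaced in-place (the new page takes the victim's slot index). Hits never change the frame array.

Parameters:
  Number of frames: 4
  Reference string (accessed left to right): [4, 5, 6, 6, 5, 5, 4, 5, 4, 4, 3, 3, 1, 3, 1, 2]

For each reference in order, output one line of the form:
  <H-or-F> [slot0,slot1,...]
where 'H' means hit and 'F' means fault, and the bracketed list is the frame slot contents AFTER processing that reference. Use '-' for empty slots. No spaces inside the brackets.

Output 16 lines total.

F [4,-,-,-]
F [4,5,-,-]
F [4,5,6,-]
H [4,5,6,-]
H [4,5,6,-]
H [4,5,6,-]
H [4,5,6,-]
H [4,5,6,-]
H [4,5,6,-]
H [4,5,6,-]
F [4,5,6,3]
H [4,5,6,3]
F [1,5,6,3]
H [1,5,6,3]
H [1,5,6,3]
F [1,2,6,3]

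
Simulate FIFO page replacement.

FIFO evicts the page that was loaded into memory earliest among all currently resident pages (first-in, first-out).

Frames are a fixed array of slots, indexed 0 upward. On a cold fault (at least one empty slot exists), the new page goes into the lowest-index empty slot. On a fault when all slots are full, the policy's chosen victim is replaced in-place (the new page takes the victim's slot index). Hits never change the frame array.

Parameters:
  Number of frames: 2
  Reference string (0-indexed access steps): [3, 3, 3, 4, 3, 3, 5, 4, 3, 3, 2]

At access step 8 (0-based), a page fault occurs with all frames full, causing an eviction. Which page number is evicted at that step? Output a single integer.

Step 0: ref 3 -> FAULT, frames=[3,-]
Step 1: ref 3 -> HIT, frames=[3,-]
Step 2: ref 3 -> HIT, frames=[3,-]
Step 3: ref 4 -> FAULT, frames=[3,4]
Step 4: ref 3 -> HIT, frames=[3,4]
Step 5: ref 3 -> HIT, frames=[3,4]
Step 6: ref 5 -> FAULT, evict 3, frames=[5,4]
Step 7: ref 4 -> HIT, frames=[5,4]
Step 8: ref 3 -> FAULT, evict 4, frames=[5,3]
At step 8: evicted page 4

Answer: 4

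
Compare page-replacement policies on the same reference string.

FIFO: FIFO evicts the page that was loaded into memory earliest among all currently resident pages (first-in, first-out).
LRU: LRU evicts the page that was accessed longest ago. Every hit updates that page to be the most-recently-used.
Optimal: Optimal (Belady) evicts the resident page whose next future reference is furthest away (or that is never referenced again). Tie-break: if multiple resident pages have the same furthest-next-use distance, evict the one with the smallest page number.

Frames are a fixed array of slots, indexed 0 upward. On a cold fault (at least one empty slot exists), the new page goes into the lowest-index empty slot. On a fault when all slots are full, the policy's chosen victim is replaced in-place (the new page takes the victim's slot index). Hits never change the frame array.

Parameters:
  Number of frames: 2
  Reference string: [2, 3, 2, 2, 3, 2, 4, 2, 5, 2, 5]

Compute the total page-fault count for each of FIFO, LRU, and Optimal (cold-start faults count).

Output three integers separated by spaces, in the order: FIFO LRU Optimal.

Answer: 5 4 4

Derivation:
--- FIFO ---
  step 0: ref 2 -> FAULT, frames=[2,-] (faults so far: 1)
  step 1: ref 3 -> FAULT, frames=[2,3] (faults so far: 2)
  step 2: ref 2 -> HIT, frames=[2,3] (faults so far: 2)
  step 3: ref 2 -> HIT, frames=[2,3] (faults so far: 2)
  step 4: ref 3 -> HIT, frames=[2,3] (faults so far: 2)
  step 5: ref 2 -> HIT, frames=[2,3] (faults so far: 2)
  step 6: ref 4 -> FAULT, evict 2, frames=[4,3] (faults so far: 3)
  step 7: ref 2 -> FAULT, evict 3, frames=[4,2] (faults so far: 4)
  step 8: ref 5 -> FAULT, evict 4, frames=[5,2] (faults so far: 5)
  step 9: ref 2 -> HIT, frames=[5,2] (faults so far: 5)
  step 10: ref 5 -> HIT, frames=[5,2] (faults so far: 5)
  FIFO total faults: 5
--- LRU ---
  step 0: ref 2 -> FAULT, frames=[2,-] (faults so far: 1)
  step 1: ref 3 -> FAULT, frames=[2,3] (faults so far: 2)
  step 2: ref 2 -> HIT, frames=[2,3] (faults so far: 2)
  step 3: ref 2 -> HIT, frames=[2,3] (faults so far: 2)
  step 4: ref 3 -> HIT, frames=[2,3] (faults so far: 2)
  step 5: ref 2 -> HIT, frames=[2,3] (faults so far: 2)
  step 6: ref 4 -> FAULT, evict 3, frames=[2,4] (faults so far: 3)
  step 7: ref 2 -> HIT, frames=[2,4] (faults so far: 3)
  step 8: ref 5 -> FAULT, evict 4, frames=[2,5] (faults so far: 4)
  step 9: ref 2 -> HIT, frames=[2,5] (faults so far: 4)
  step 10: ref 5 -> HIT, frames=[2,5] (faults so far: 4)
  LRU total faults: 4
--- Optimal ---
  step 0: ref 2 -> FAULT, frames=[2,-] (faults so far: 1)
  step 1: ref 3 -> FAULT, frames=[2,3] (faults so far: 2)
  step 2: ref 2 -> HIT, frames=[2,3] (faults so far: 2)
  step 3: ref 2 -> HIT, frames=[2,3] (faults so far: 2)
  step 4: ref 3 -> HIT, frames=[2,3] (faults so far: 2)
  step 5: ref 2 -> HIT, frames=[2,3] (faults so far: 2)
  step 6: ref 4 -> FAULT, evict 3, frames=[2,4] (faults so far: 3)
  step 7: ref 2 -> HIT, frames=[2,4] (faults so far: 3)
  step 8: ref 5 -> FAULT, evict 4, frames=[2,5] (faults so far: 4)
  step 9: ref 2 -> HIT, frames=[2,5] (faults so far: 4)
  step 10: ref 5 -> HIT, frames=[2,5] (faults so far: 4)
  Optimal total faults: 4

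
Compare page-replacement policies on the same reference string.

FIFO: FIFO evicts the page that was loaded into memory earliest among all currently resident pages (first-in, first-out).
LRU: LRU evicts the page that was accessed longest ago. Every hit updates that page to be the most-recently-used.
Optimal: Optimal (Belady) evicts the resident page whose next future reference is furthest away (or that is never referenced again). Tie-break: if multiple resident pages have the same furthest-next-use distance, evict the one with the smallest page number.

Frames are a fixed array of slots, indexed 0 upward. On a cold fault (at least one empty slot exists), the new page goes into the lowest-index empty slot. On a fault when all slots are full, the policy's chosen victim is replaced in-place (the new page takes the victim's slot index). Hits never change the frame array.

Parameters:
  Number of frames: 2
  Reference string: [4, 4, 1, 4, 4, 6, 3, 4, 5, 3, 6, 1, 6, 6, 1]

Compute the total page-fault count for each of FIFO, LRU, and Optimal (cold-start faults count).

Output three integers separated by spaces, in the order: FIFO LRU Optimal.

Answer: 9 9 7

Derivation:
--- FIFO ---
  step 0: ref 4 -> FAULT, frames=[4,-] (faults so far: 1)
  step 1: ref 4 -> HIT, frames=[4,-] (faults so far: 1)
  step 2: ref 1 -> FAULT, frames=[4,1] (faults so far: 2)
  step 3: ref 4 -> HIT, frames=[4,1] (faults so far: 2)
  step 4: ref 4 -> HIT, frames=[4,1] (faults so far: 2)
  step 5: ref 6 -> FAULT, evict 4, frames=[6,1] (faults so far: 3)
  step 6: ref 3 -> FAULT, evict 1, frames=[6,3] (faults so far: 4)
  step 7: ref 4 -> FAULT, evict 6, frames=[4,3] (faults so far: 5)
  step 8: ref 5 -> FAULT, evict 3, frames=[4,5] (faults so far: 6)
  step 9: ref 3 -> FAULT, evict 4, frames=[3,5] (faults so far: 7)
  step 10: ref 6 -> FAULT, evict 5, frames=[3,6] (faults so far: 8)
  step 11: ref 1 -> FAULT, evict 3, frames=[1,6] (faults so far: 9)
  step 12: ref 6 -> HIT, frames=[1,6] (faults so far: 9)
  step 13: ref 6 -> HIT, frames=[1,6] (faults so far: 9)
  step 14: ref 1 -> HIT, frames=[1,6] (faults so far: 9)
  FIFO total faults: 9
--- LRU ---
  step 0: ref 4 -> FAULT, frames=[4,-] (faults so far: 1)
  step 1: ref 4 -> HIT, frames=[4,-] (faults so far: 1)
  step 2: ref 1 -> FAULT, frames=[4,1] (faults so far: 2)
  step 3: ref 4 -> HIT, frames=[4,1] (faults so far: 2)
  step 4: ref 4 -> HIT, frames=[4,1] (faults so far: 2)
  step 5: ref 6 -> FAULT, evict 1, frames=[4,6] (faults so far: 3)
  step 6: ref 3 -> FAULT, evict 4, frames=[3,6] (faults so far: 4)
  step 7: ref 4 -> FAULT, evict 6, frames=[3,4] (faults so far: 5)
  step 8: ref 5 -> FAULT, evict 3, frames=[5,4] (faults so far: 6)
  step 9: ref 3 -> FAULT, evict 4, frames=[5,3] (faults so far: 7)
  step 10: ref 6 -> FAULT, evict 5, frames=[6,3] (faults so far: 8)
  step 11: ref 1 -> FAULT, evict 3, frames=[6,1] (faults so far: 9)
  step 12: ref 6 -> HIT, frames=[6,1] (faults so far: 9)
  step 13: ref 6 -> HIT, frames=[6,1] (faults so far: 9)
  step 14: ref 1 -> HIT, frames=[6,1] (faults so far: 9)
  LRU total faults: 9
--- Optimal ---
  step 0: ref 4 -> FAULT, frames=[4,-] (faults so far: 1)
  step 1: ref 4 -> HIT, frames=[4,-] (faults so far: 1)
  step 2: ref 1 -> FAULT, frames=[4,1] (faults so far: 2)
  step 3: ref 4 -> HIT, frames=[4,1] (faults so far: 2)
  step 4: ref 4 -> HIT, frames=[4,1] (faults so far: 2)
  step 5: ref 6 -> FAULT, evict 1, frames=[4,6] (faults so far: 3)
  step 6: ref 3 -> FAULT, evict 6, frames=[4,3] (faults so far: 4)
  step 7: ref 4 -> HIT, frames=[4,3] (faults so far: 4)
  step 8: ref 5 -> FAULT, evict 4, frames=[5,3] (faults so far: 5)
  step 9: ref 3 -> HIT, frames=[5,3] (faults so far: 5)
  step 10: ref 6 -> FAULT, evict 3, frames=[5,6] (faults so far: 6)
  step 11: ref 1 -> FAULT, evict 5, frames=[1,6] (faults so far: 7)
  step 12: ref 6 -> HIT, frames=[1,6] (faults so far: 7)
  step 13: ref 6 -> HIT, frames=[1,6] (faults so far: 7)
  step 14: ref 1 -> HIT, frames=[1,6] (faults so far: 7)
  Optimal total faults: 7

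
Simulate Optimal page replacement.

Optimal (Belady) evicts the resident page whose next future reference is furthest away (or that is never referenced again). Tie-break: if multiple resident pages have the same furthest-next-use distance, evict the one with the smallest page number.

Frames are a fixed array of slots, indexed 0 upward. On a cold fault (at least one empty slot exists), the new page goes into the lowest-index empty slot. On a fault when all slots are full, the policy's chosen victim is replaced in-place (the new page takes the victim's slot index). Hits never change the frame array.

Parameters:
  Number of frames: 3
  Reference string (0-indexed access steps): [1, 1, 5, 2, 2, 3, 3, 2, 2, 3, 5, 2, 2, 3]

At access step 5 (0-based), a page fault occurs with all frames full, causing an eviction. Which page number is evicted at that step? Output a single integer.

Answer: 1

Derivation:
Step 0: ref 1 -> FAULT, frames=[1,-,-]
Step 1: ref 1 -> HIT, frames=[1,-,-]
Step 2: ref 5 -> FAULT, frames=[1,5,-]
Step 3: ref 2 -> FAULT, frames=[1,5,2]
Step 4: ref 2 -> HIT, frames=[1,5,2]
Step 5: ref 3 -> FAULT, evict 1, frames=[3,5,2]
At step 5: evicted page 1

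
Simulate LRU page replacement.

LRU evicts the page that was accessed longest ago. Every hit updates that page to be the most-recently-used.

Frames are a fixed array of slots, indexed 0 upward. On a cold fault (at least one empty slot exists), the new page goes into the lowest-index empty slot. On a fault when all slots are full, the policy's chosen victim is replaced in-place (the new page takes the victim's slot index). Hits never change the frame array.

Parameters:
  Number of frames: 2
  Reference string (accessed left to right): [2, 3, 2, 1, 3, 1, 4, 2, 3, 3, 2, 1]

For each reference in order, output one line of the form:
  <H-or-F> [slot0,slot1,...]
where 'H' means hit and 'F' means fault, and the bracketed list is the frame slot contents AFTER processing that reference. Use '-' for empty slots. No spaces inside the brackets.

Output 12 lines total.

F [2,-]
F [2,3]
H [2,3]
F [2,1]
F [3,1]
H [3,1]
F [4,1]
F [4,2]
F [3,2]
H [3,2]
H [3,2]
F [1,2]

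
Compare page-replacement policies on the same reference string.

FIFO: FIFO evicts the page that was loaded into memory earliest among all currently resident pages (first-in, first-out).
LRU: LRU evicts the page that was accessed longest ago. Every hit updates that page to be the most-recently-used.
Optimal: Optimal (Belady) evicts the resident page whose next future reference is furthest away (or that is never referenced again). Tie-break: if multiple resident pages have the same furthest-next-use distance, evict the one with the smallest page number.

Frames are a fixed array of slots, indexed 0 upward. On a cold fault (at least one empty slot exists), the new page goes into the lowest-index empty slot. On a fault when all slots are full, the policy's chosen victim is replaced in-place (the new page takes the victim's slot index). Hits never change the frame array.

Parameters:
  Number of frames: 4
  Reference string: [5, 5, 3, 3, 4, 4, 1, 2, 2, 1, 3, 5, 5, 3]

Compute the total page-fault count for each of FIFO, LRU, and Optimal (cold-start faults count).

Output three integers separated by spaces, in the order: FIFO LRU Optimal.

Answer: 7 6 5

Derivation:
--- FIFO ---
  step 0: ref 5 -> FAULT, frames=[5,-,-,-] (faults so far: 1)
  step 1: ref 5 -> HIT, frames=[5,-,-,-] (faults so far: 1)
  step 2: ref 3 -> FAULT, frames=[5,3,-,-] (faults so far: 2)
  step 3: ref 3 -> HIT, frames=[5,3,-,-] (faults so far: 2)
  step 4: ref 4 -> FAULT, frames=[5,3,4,-] (faults so far: 3)
  step 5: ref 4 -> HIT, frames=[5,3,4,-] (faults so far: 3)
  step 6: ref 1 -> FAULT, frames=[5,3,4,1] (faults so far: 4)
  step 7: ref 2 -> FAULT, evict 5, frames=[2,3,4,1] (faults so far: 5)
  step 8: ref 2 -> HIT, frames=[2,3,4,1] (faults so far: 5)
  step 9: ref 1 -> HIT, frames=[2,3,4,1] (faults so far: 5)
  step 10: ref 3 -> HIT, frames=[2,3,4,1] (faults so far: 5)
  step 11: ref 5 -> FAULT, evict 3, frames=[2,5,4,1] (faults so far: 6)
  step 12: ref 5 -> HIT, frames=[2,5,4,1] (faults so far: 6)
  step 13: ref 3 -> FAULT, evict 4, frames=[2,5,3,1] (faults so far: 7)
  FIFO total faults: 7
--- LRU ---
  step 0: ref 5 -> FAULT, frames=[5,-,-,-] (faults so far: 1)
  step 1: ref 5 -> HIT, frames=[5,-,-,-] (faults so far: 1)
  step 2: ref 3 -> FAULT, frames=[5,3,-,-] (faults so far: 2)
  step 3: ref 3 -> HIT, frames=[5,3,-,-] (faults so far: 2)
  step 4: ref 4 -> FAULT, frames=[5,3,4,-] (faults so far: 3)
  step 5: ref 4 -> HIT, frames=[5,3,4,-] (faults so far: 3)
  step 6: ref 1 -> FAULT, frames=[5,3,4,1] (faults so far: 4)
  step 7: ref 2 -> FAULT, evict 5, frames=[2,3,4,1] (faults so far: 5)
  step 8: ref 2 -> HIT, frames=[2,3,4,1] (faults so far: 5)
  step 9: ref 1 -> HIT, frames=[2,3,4,1] (faults so far: 5)
  step 10: ref 3 -> HIT, frames=[2,3,4,1] (faults so far: 5)
  step 11: ref 5 -> FAULT, evict 4, frames=[2,3,5,1] (faults so far: 6)
  step 12: ref 5 -> HIT, frames=[2,3,5,1] (faults so far: 6)
  step 13: ref 3 -> HIT, frames=[2,3,5,1] (faults so far: 6)
  LRU total faults: 6
--- Optimal ---
  step 0: ref 5 -> FAULT, frames=[5,-,-,-] (faults so far: 1)
  step 1: ref 5 -> HIT, frames=[5,-,-,-] (faults so far: 1)
  step 2: ref 3 -> FAULT, frames=[5,3,-,-] (faults so far: 2)
  step 3: ref 3 -> HIT, frames=[5,3,-,-] (faults so far: 2)
  step 4: ref 4 -> FAULT, frames=[5,3,4,-] (faults so far: 3)
  step 5: ref 4 -> HIT, frames=[5,3,4,-] (faults so far: 3)
  step 6: ref 1 -> FAULT, frames=[5,3,4,1] (faults so far: 4)
  step 7: ref 2 -> FAULT, evict 4, frames=[5,3,2,1] (faults so far: 5)
  step 8: ref 2 -> HIT, frames=[5,3,2,1] (faults so far: 5)
  step 9: ref 1 -> HIT, frames=[5,3,2,1] (faults so far: 5)
  step 10: ref 3 -> HIT, frames=[5,3,2,1] (faults so far: 5)
  step 11: ref 5 -> HIT, frames=[5,3,2,1] (faults so far: 5)
  step 12: ref 5 -> HIT, frames=[5,3,2,1] (faults so far: 5)
  step 13: ref 3 -> HIT, frames=[5,3,2,1] (faults so far: 5)
  Optimal total faults: 5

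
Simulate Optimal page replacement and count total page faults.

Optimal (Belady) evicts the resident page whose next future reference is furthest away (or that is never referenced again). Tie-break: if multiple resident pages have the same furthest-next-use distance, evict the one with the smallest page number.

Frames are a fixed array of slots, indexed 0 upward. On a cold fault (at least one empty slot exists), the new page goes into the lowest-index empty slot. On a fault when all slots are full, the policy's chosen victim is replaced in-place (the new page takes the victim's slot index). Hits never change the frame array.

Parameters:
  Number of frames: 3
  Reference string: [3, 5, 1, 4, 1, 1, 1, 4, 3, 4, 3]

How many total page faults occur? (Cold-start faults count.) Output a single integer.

Step 0: ref 3 → FAULT, frames=[3,-,-]
Step 1: ref 5 → FAULT, frames=[3,5,-]
Step 2: ref 1 → FAULT, frames=[3,5,1]
Step 3: ref 4 → FAULT (evict 5), frames=[3,4,1]
Step 4: ref 1 → HIT, frames=[3,4,1]
Step 5: ref 1 → HIT, frames=[3,4,1]
Step 6: ref 1 → HIT, frames=[3,4,1]
Step 7: ref 4 → HIT, frames=[3,4,1]
Step 8: ref 3 → HIT, frames=[3,4,1]
Step 9: ref 4 → HIT, frames=[3,4,1]
Step 10: ref 3 → HIT, frames=[3,4,1]
Total faults: 4

Answer: 4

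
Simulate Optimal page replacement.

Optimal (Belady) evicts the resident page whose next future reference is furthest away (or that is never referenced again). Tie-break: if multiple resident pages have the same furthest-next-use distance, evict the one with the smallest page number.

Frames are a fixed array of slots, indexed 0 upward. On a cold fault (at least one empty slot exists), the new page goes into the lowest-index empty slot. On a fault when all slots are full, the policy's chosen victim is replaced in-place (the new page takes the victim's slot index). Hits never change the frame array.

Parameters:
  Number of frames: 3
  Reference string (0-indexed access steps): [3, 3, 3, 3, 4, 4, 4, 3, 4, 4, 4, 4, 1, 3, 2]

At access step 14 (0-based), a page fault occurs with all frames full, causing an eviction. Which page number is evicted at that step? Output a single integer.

Step 0: ref 3 -> FAULT, frames=[3,-,-]
Step 1: ref 3 -> HIT, frames=[3,-,-]
Step 2: ref 3 -> HIT, frames=[3,-,-]
Step 3: ref 3 -> HIT, frames=[3,-,-]
Step 4: ref 4 -> FAULT, frames=[3,4,-]
Step 5: ref 4 -> HIT, frames=[3,4,-]
Step 6: ref 4 -> HIT, frames=[3,4,-]
Step 7: ref 3 -> HIT, frames=[3,4,-]
Step 8: ref 4 -> HIT, frames=[3,4,-]
Step 9: ref 4 -> HIT, frames=[3,4,-]
Step 10: ref 4 -> HIT, frames=[3,4,-]
Step 11: ref 4 -> HIT, frames=[3,4,-]
Step 12: ref 1 -> FAULT, frames=[3,4,1]
Step 13: ref 3 -> HIT, frames=[3,4,1]
Step 14: ref 2 -> FAULT, evict 1, frames=[3,4,2]
At step 14: evicted page 1

Answer: 1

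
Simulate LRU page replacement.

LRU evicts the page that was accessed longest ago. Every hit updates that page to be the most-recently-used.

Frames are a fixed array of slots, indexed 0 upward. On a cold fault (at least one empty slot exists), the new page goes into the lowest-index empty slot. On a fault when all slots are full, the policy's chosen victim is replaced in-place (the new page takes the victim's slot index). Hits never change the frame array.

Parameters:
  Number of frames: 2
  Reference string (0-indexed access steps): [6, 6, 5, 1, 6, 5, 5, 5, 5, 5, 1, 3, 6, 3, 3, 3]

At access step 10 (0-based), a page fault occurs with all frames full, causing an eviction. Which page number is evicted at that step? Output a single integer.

Step 0: ref 6 -> FAULT, frames=[6,-]
Step 1: ref 6 -> HIT, frames=[6,-]
Step 2: ref 5 -> FAULT, frames=[6,5]
Step 3: ref 1 -> FAULT, evict 6, frames=[1,5]
Step 4: ref 6 -> FAULT, evict 5, frames=[1,6]
Step 5: ref 5 -> FAULT, evict 1, frames=[5,6]
Step 6: ref 5 -> HIT, frames=[5,6]
Step 7: ref 5 -> HIT, frames=[5,6]
Step 8: ref 5 -> HIT, frames=[5,6]
Step 9: ref 5 -> HIT, frames=[5,6]
Step 10: ref 1 -> FAULT, evict 6, frames=[5,1]
At step 10: evicted page 6

Answer: 6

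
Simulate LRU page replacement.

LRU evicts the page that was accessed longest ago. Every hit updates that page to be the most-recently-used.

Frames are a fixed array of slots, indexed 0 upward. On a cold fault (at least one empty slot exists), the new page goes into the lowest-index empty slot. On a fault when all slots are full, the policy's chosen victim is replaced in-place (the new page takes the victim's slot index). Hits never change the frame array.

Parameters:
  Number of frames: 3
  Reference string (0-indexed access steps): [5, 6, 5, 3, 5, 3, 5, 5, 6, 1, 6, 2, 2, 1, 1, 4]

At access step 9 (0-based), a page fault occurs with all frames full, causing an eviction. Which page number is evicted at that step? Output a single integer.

Step 0: ref 5 -> FAULT, frames=[5,-,-]
Step 1: ref 6 -> FAULT, frames=[5,6,-]
Step 2: ref 5 -> HIT, frames=[5,6,-]
Step 3: ref 3 -> FAULT, frames=[5,6,3]
Step 4: ref 5 -> HIT, frames=[5,6,3]
Step 5: ref 3 -> HIT, frames=[5,6,3]
Step 6: ref 5 -> HIT, frames=[5,6,3]
Step 7: ref 5 -> HIT, frames=[5,6,3]
Step 8: ref 6 -> HIT, frames=[5,6,3]
Step 9: ref 1 -> FAULT, evict 3, frames=[5,6,1]
At step 9: evicted page 3

Answer: 3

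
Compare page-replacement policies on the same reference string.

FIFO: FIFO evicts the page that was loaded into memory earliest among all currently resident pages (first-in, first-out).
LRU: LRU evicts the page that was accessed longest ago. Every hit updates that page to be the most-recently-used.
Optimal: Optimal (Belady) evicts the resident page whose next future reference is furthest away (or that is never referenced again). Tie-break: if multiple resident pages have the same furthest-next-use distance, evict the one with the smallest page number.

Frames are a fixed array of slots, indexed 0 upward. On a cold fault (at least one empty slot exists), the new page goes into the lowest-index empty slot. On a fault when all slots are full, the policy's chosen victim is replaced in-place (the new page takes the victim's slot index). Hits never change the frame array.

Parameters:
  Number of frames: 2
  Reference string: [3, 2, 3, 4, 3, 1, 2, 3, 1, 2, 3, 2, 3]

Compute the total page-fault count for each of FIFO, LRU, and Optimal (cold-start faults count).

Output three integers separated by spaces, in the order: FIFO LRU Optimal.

--- FIFO ---
  step 0: ref 3 -> FAULT, frames=[3,-] (faults so far: 1)
  step 1: ref 2 -> FAULT, frames=[3,2] (faults so far: 2)
  step 2: ref 3 -> HIT, frames=[3,2] (faults so far: 2)
  step 3: ref 4 -> FAULT, evict 3, frames=[4,2] (faults so far: 3)
  step 4: ref 3 -> FAULT, evict 2, frames=[4,3] (faults so far: 4)
  step 5: ref 1 -> FAULT, evict 4, frames=[1,3] (faults so far: 5)
  step 6: ref 2 -> FAULT, evict 3, frames=[1,2] (faults so far: 6)
  step 7: ref 3 -> FAULT, evict 1, frames=[3,2] (faults so far: 7)
  step 8: ref 1 -> FAULT, evict 2, frames=[3,1] (faults so far: 8)
  step 9: ref 2 -> FAULT, evict 3, frames=[2,1] (faults so far: 9)
  step 10: ref 3 -> FAULT, evict 1, frames=[2,3] (faults so far: 10)
  step 11: ref 2 -> HIT, frames=[2,3] (faults so far: 10)
  step 12: ref 3 -> HIT, frames=[2,3] (faults so far: 10)
  FIFO total faults: 10
--- LRU ---
  step 0: ref 3 -> FAULT, frames=[3,-] (faults so far: 1)
  step 1: ref 2 -> FAULT, frames=[3,2] (faults so far: 2)
  step 2: ref 3 -> HIT, frames=[3,2] (faults so far: 2)
  step 3: ref 4 -> FAULT, evict 2, frames=[3,4] (faults so far: 3)
  step 4: ref 3 -> HIT, frames=[3,4] (faults so far: 3)
  step 5: ref 1 -> FAULT, evict 4, frames=[3,1] (faults so far: 4)
  step 6: ref 2 -> FAULT, evict 3, frames=[2,1] (faults so far: 5)
  step 7: ref 3 -> FAULT, evict 1, frames=[2,3] (faults so far: 6)
  step 8: ref 1 -> FAULT, evict 2, frames=[1,3] (faults so far: 7)
  step 9: ref 2 -> FAULT, evict 3, frames=[1,2] (faults so far: 8)
  step 10: ref 3 -> FAULT, evict 1, frames=[3,2] (faults so far: 9)
  step 11: ref 2 -> HIT, frames=[3,2] (faults so far: 9)
  step 12: ref 3 -> HIT, frames=[3,2] (faults so far: 9)
  LRU total faults: 9
--- Optimal ---
  step 0: ref 3 -> FAULT, frames=[3,-] (faults so far: 1)
  step 1: ref 2 -> FAULT, frames=[3,2] (faults so far: 2)
  step 2: ref 3 -> HIT, frames=[3,2] (faults so far: 2)
  step 3: ref 4 -> FAULT, evict 2, frames=[3,4] (faults so far: 3)
  step 4: ref 3 -> HIT, frames=[3,4] (faults so far: 3)
  step 5: ref 1 -> FAULT, evict 4, frames=[3,1] (faults so far: 4)
  step 6: ref 2 -> FAULT, evict 1, frames=[3,2] (faults so far: 5)
  step 7: ref 3 -> HIT, frames=[3,2] (faults so far: 5)
  step 8: ref 1 -> FAULT, evict 3, frames=[1,2] (faults so far: 6)
  step 9: ref 2 -> HIT, frames=[1,2] (faults so far: 6)
  step 10: ref 3 -> FAULT, evict 1, frames=[3,2] (faults so far: 7)
  step 11: ref 2 -> HIT, frames=[3,2] (faults so far: 7)
  step 12: ref 3 -> HIT, frames=[3,2] (faults so far: 7)
  Optimal total faults: 7

Answer: 10 9 7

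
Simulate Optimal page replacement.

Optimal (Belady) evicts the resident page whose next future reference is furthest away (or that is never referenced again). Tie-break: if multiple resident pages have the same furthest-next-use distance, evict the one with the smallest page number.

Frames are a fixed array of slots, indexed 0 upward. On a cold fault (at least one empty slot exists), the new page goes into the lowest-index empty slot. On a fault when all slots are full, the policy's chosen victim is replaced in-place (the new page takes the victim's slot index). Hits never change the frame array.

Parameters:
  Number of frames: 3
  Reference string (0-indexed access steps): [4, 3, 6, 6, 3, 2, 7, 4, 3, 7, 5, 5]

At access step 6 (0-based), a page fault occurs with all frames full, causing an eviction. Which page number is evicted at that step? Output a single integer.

Step 0: ref 4 -> FAULT, frames=[4,-,-]
Step 1: ref 3 -> FAULT, frames=[4,3,-]
Step 2: ref 6 -> FAULT, frames=[4,3,6]
Step 3: ref 6 -> HIT, frames=[4,3,6]
Step 4: ref 3 -> HIT, frames=[4,3,6]
Step 5: ref 2 -> FAULT, evict 6, frames=[4,3,2]
Step 6: ref 7 -> FAULT, evict 2, frames=[4,3,7]
At step 6: evicted page 2

Answer: 2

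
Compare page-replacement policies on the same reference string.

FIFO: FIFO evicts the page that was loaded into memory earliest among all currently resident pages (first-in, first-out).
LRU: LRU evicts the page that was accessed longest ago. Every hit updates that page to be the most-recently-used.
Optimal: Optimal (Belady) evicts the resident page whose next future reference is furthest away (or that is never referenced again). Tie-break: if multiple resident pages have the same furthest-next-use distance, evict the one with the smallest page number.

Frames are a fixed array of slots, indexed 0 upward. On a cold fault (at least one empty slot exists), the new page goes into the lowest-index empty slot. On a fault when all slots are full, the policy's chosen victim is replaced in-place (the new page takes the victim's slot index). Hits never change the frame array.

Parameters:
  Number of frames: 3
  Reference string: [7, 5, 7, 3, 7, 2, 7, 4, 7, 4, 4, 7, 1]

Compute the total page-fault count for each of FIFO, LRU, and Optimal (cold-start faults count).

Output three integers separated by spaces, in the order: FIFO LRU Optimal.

Answer: 7 6 6

Derivation:
--- FIFO ---
  step 0: ref 7 -> FAULT, frames=[7,-,-] (faults so far: 1)
  step 1: ref 5 -> FAULT, frames=[7,5,-] (faults so far: 2)
  step 2: ref 7 -> HIT, frames=[7,5,-] (faults so far: 2)
  step 3: ref 3 -> FAULT, frames=[7,5,3] (faults so far: 3)
  step 4: ref 7 -> HIT, frames=[7,5,3] (faults so far: 3)
  step 5: ref 2 -> FAULT, evict 7, frames=[2,5,3] (faults so far: 4)
  step 6: ref 7 -> FAULT, evict 5, frames=[2,7,3] (faults so far: 5)
  step 7: ref 4 -> FAULT, evict 3, frames=[2,7,4] (faults so far: 6)
  step 8: ref 7 -> HIT, frames=[2,7,4] (faults so far: 6)
  step 9: ref 4 -> HIT, frames=[2,7,4] (faults so far: 6)
  step 10: ref 4 -> HIT, frames=[2,7,4] (faults so far: 6)
  step 11: ref 7 -> HIT, frames=[2,7,4] (faults so far: 6)
  step 12: ref 1 -> FAULT, evict 2, frames=[1,7,4] (faults so far: 7)
  FIFO total faults: 7
--- LRU ---
  step 0: ref 7 -> FAULT, frames=[7,-,-] (faults so far: 1)
  step 1: ref 5 -> FAULT, frames=[7,5,-] (faults so far: 2)
  step 2: ref 7 -> HIT, frames=[7,5,-] (faults so far: 2)
  step 3: ref 3 -> FAULT, frames=[7,5,3] (faults so far: 3)
  step 4: ref 7 -> HIT, frames=[7,5,3] (faults so far: 3)
  step 5: ref 2 -> FAULT, evict 5, frames=[7,2,3] (faults so far: 4)
  step 6: ref 7 -> HIT, frames=[7,2,3] (faults so far: 4)
  step 7: ref 4 -> FAULT, evict 3, frames=[7,2,4] (faults so far: 5)
  step 8: ref 7 -> HIT, frames=[7,2,4] (faults so far: 5)
  step 9: ref 4 -> HIT, frames=[7,2,4] (faults so far: 5)
  step 10: ref 4 -> HIT, frames=[7,2,4] (faults so far: 5)
  step 11: ref 7 -> HIT, frames=[7,2,4] (faults so far: 5)
  step 12: ref 1 -> FAULT, evict 2, frames=[7,1,4] (faults so far: 6)
  LRU total faults: 6
--- Optimal ---
  step 0: ref 7 -> FAULT, frames=[7,-,-] (faults so far: 1)
  step 1: ref 5 -> FAULT, frames=[7,5,-] (faults so far: 2)
  step 2: ref 7 -> HIT, frames=[7,5,-] (faults so far: 2)
  step 3: ref 3 -> FAULT, frames=[7,5,3] (faults so far: 3)
  step 4: ref 7 -> HIT, frames=[7,5,3] (faults so far: 3)
  step 5: ref 2 -> FAULT, evict 3, frames=[7,5,2] (faults so far: 4)
  step 6: ref 7 -> HIT, frames=[7,5,2] (faults so far: 4)
  step 7: ref 4 -> FAULT, evict 2, frames=[7,5,4] (faults so far: 5)
  step 8: ref 7 -> HIT, frames=[7,5,4] (faults so far: 5)
  step 9: ref 4 -> HIT, frames=[7,5,4] (faults so far: 5)
  step 10: ref 4 -> HIT, frames=[7,5,4] (faults so far: 5)
  step 11: ref 7 -> HIT, frames=[7,5,4] (faults so far: 5)
  step 12: ref 1 -> FAULT, evict 4, frames=[7,5,1] (faults so far: 6)
  Optimal total faults: 6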